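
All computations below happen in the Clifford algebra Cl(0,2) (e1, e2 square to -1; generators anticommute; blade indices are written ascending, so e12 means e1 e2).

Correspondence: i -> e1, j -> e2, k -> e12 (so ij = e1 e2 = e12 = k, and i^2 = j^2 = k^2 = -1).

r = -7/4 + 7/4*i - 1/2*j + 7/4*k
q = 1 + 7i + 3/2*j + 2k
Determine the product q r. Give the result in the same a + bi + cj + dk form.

In blades: q = 1 + 7*e1 + 3/2*e2 + 2*e12, r = -7/4 + 7/4*e1 - 1/2*e2 + 7/4*e12.
Distribute q over r term by term (generator squares from the signature, products reordered to ascending indices): (1)*r = -7/4 + 7/4*e1 - 1/2*e2 + 7/4*e12; (7*e1)*r = -49/4 - 49/4*e1 - 49/4*e2 - 7/2*e12; (3/2*e2)*r = 3/4 + 21/8*e1 - 21/8*e2 - 21/8*e12; (2*e12)*r = -7/2 + e1 + 7/2*e2 - 7/2*e12.
Sum: -67/4 - 55/8*e1 - 95/8*e2 - 63/8*e12; translating back through the correspondence:
Answer: -67/4 - 55/8*i - 95/8*j - 63/8*k


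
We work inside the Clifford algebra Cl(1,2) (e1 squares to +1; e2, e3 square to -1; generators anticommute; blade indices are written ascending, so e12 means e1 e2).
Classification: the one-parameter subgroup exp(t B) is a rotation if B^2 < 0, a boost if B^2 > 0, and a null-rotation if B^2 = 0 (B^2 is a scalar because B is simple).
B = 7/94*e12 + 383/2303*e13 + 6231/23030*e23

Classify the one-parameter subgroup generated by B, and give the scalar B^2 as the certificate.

B^2 term by term: the squares give (7/94)^2*(e12)^2 + (383/2303)^2*(e13)^2 + (6231/23030)^2*(e23)^2 = 49/8836*(+1) + 146689/5303809*(+1) + 38825361/530380900*(-1) = -1/25 (each basis 2-blade squares to minus the product of its generators' squares); cross terms between blades sharing an index anticommute and cancel. So B^2 = -1/25.
Answer: rotation, certificate B^2 = -1/25. Because -1/25 is invariant under every versor sandwich, the classification follows from its sign alone.


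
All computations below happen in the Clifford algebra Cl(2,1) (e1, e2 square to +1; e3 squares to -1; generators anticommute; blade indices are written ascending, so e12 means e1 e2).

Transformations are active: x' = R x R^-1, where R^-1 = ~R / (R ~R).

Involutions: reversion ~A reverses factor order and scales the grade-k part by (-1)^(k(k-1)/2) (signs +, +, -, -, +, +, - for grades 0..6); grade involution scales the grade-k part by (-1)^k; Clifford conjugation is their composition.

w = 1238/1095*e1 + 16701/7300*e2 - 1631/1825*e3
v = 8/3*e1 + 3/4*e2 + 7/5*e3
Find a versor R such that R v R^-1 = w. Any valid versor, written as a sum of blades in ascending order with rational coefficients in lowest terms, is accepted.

Construction: equal norms (both 20569/3600) license R = v + w = 1386/365*e1 + 5544/1825*e2 + 924/1825*e3 — nothing changes along that direction, while (v - w)/2 changes sign, so v maps onto w.
Answer: 1386/365*e1 + 5544/1825*e2 + 924/1825*e3


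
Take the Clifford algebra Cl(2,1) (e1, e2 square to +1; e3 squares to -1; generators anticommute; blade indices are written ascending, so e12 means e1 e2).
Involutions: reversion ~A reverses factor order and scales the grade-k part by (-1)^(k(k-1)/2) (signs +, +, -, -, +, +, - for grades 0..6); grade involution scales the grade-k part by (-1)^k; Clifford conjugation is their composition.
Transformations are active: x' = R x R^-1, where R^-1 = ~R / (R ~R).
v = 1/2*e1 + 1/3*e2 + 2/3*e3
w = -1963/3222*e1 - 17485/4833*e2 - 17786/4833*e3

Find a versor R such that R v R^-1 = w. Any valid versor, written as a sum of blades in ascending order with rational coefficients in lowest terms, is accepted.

A norm check does it: q(v) = q(w) = -1/12, hence R = v + w = -176/1611*e1 - 15874/4833*e2 - 14564/4833*e3 realises the map — parallel part kept, (v - w)/2 negated, v carried to w.
Answer: -176/1611*e1 - 15874/4833*e2 - 14564/4833*e3


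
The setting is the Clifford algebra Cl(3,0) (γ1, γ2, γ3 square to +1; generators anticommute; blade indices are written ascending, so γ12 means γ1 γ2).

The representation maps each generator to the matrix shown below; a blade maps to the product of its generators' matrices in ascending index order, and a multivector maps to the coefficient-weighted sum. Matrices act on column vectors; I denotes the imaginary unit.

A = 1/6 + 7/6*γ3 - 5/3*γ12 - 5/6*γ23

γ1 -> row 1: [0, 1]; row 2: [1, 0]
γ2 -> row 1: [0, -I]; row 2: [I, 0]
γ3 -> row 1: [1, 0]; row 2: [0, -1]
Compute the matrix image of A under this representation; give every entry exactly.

Bivector images (products of the table entries): rho(γ12) = rho(γ1)rho(γ2) = row 1: [I, 0]; row 2: [0, -I]; rho(γ23) = rho(γ2)rho(γ3) = row 1: [0, I]; row 2: [I, 0].
M = (1/6)*1 + (7/6)*rho(γ3) + (-5/3)*rho(γ12) + (-5/6)*rho(γ23), summed entrywise (1 is the identity matrix):
Answer: row 1: [4/3 - 5*I/3, -5*I/6]; row 2: [-5*I/6, -1 + 5*I/3]


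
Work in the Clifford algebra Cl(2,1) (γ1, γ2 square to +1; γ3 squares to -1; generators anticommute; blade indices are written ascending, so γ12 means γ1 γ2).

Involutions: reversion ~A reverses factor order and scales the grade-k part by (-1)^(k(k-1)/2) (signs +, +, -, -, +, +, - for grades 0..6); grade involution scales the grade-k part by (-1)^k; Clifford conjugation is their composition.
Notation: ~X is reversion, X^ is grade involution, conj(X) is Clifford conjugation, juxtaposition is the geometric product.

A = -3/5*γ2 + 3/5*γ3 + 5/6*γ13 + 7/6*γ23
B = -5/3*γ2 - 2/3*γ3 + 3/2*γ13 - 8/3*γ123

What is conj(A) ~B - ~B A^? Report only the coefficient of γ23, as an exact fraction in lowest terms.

first term: -3/20 - 83/30*γ1 + 13/9*γ2 - 35/18*γ3 - 3/20*γ12 - 8/5*γ13 - 7/5*γ23 - 22/45*γ123
second term: -53/20 + 149/90*γ1 - 3*γ2 - 35/18*γ3 - 3/20*γ12 - 8/5*γ13 + 7/5*γ23 + 103/45*γ123
Answer: -14/5


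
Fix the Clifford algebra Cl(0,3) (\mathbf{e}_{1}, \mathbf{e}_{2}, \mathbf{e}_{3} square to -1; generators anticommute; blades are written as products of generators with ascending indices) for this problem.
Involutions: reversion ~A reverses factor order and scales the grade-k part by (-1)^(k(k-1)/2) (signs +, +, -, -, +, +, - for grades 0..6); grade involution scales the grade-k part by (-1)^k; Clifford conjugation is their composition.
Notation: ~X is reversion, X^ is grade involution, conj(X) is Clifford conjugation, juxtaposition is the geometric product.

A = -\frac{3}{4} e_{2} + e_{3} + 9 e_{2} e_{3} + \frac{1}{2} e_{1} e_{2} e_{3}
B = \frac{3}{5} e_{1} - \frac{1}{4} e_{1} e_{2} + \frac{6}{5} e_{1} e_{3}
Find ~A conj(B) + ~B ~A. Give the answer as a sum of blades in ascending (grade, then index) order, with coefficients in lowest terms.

first term: -\frac{111}{80} e_{1} + \frac{3}{5} e_{2} + \frac{1}{8} e_{3} - \frac{45}{4} e_{1} e_{2} - \frac{33}{20} e_{1} e_{3} - \frac{3}{10} e_{2} e_{3} + \frac{19}{4} e_{1} e_{2} e_{3}
second term: \frac{111}{80} e_{1} + \frac{3}{5} e_{2} + \frac{1}{8} e_{3} + \frac{207}{20} e_{1} e_{2} + \frac{57}{20} e_{1} e_{3} + \frac{3}{10} e_{2} e_{3} - \frac{121}{20} e_{1} e_{2} e_{3}
Answer: \frac{6}{5} e_{2} + \frac{1}{4} e_{3} - \frac{9}{10} e_{1} e_{2} + \frac{6}{5} e_{1} e_{3} - \frac{13}{10} e_{1} e_{2} e_{3}


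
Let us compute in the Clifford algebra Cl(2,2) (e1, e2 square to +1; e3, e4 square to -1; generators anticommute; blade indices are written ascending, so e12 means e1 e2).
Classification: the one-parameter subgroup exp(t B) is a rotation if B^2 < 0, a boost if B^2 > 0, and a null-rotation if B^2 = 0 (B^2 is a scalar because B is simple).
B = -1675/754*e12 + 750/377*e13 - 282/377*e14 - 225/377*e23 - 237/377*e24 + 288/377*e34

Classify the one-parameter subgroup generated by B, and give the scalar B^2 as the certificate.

B^2 term by term: the squares give (-1675/754)^2*(e12)^2 + (750/377)^2*(e13)^2 + (-282/377)^2*(e14)^2 + (-225/377)^2*(e23)^2 + (-237/377)^2*(e24)^2 + (288/377)^2*(e34)^2 = 2805625/568516*(-1) + 562500/142129*(+1) + 79524/142129*(+1) + 50625/142129*(+1) + 56169/142129*(+1) + 82944/142129*(-1) = -1/4 (each basis 2-blade squares to minus the product of its generators' squares); cross terms between blades sharing an index anticommute and cancel; the commuting (index-disjoint) pairs give grade-4 terms 2*c*c'*(blade product), which cancel blade by blade — e1234: -482400/142129 + 355500/142129 + 126900/142129 = 0 — confirming B is simple. So B^2 = -1/4.
Answer: rotation, certificate B^2 = -1/4. Key observation: B^2 = -1/4 is a conjugation invariant, so its sign decides the class regardless of the surface form of B.


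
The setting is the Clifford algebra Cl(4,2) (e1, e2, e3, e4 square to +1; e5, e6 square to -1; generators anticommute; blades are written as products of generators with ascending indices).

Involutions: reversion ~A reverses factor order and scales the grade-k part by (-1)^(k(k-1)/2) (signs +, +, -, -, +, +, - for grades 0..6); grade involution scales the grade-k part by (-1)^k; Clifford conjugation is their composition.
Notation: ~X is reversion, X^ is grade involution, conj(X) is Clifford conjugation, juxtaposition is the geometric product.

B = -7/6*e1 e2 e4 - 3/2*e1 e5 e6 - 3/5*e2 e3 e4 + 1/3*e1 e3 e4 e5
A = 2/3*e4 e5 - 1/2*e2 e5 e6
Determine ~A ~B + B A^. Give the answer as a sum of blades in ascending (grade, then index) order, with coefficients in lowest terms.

first term: 3/4*e1 e2 - 2/9*e1 e3 + 7/9*e1 e2 e5 + e1 e4 e6 + 2/5*e2 e3 e5 - 7/12*e1 e4 e5 e6 + 3/10*e3 e4 e5 e6 - 1/6*e1 e2 e3 e4 e6
second term: 3/4*e1 e2 + 2/9*e1 e3 - 7/9*e1 e2 e5 - e1 e4 e6 - 2/5*e2 e3 e5 + 7/12*e1 e4 e5 e6 - 3/10*e3 e4 e5 e6 + 1/6*e1 e2 e3 e4 e6
Answer: 3/2*e1 e2


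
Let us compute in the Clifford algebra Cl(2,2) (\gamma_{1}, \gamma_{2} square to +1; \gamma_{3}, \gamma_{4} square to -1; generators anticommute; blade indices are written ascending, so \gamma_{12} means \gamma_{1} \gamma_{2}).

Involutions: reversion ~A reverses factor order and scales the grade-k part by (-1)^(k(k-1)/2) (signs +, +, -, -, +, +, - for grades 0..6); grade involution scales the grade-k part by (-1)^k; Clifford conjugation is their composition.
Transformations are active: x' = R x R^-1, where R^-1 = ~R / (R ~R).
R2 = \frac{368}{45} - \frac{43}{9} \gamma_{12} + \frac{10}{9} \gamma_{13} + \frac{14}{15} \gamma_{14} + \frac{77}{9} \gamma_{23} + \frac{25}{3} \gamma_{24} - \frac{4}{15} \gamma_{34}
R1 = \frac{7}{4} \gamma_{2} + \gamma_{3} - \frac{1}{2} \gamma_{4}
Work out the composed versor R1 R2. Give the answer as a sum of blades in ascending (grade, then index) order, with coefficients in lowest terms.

Distribute over the terms of R1 (each basis-blade product reordered to ascending indices, repeated generators contracted through their squares):
(\frac{7}{4} \gamma_{2}) R2 = \frac{301}{36} \gamma_{1} + \frac{644}{45} \gamma_{2} + \frac{539}{36} \gamma_{3} + \frac{175}{12} \gamma_{4} - \frac{35}{18} \gamma_{123} - \frac{49}{30} \gamma_{124} - \frac{7}{15} \gamma_{234}
(\gamma_{3}) R2 = \frac{10}{9} \gamma_{1} + \frac{77}{9} \gamma_{2} + \frac{368}{45} \gamma_{3} + \frac{4}{15} \gamma_{4} - \frac{43}{9} \gamma_{123} - \frac{14}{15} \gamma_{134} - \frac{25}{3} \gamma_{234}
(-\frac{1}{2} \gamma_{4}) R2 = -\frac{7}{15} \gamma_{1} - \frac{25}{6} \gamma_{2} + \frac{2}{15} \gamma_{3} - \frac{184}{45} \gamma_{4} + \frac{43}{18} \gamma_{124} - \frac{5}{9} \gamma_{134} - \frac{77}{18} \gamma_{234}
Summing the partial products and collecting blades:
Answer: \frac{1621}{180} \gamma_{1} + \frac{187}{10} \gamma_{2} + \frac{1397}{60} \gamma_{3} + \frac{1937}{180} \gamma_{4} - \frac{121}{18} \gamma_{123} + \frac{34}{45} \gamma_{124} - \frac{67}{45} \gamma_{134} - \frac{1177}{90} \gamma_{234}


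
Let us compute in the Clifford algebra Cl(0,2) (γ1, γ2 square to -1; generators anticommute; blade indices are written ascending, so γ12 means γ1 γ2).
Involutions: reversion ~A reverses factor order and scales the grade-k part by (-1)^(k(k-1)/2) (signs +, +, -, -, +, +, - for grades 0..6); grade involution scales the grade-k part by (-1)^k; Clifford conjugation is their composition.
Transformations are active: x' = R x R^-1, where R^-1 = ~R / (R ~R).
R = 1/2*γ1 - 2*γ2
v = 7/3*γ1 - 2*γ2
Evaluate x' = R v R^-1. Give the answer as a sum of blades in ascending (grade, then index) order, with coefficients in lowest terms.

~R = 1/2*γ1 - 2*γ2, and R ~R = -17/4, so R^-1 = ~R / (-17/4).
R v = -31/6 + 11/3*γ12
Answer: -19/17*γ1 - 146/51*γ2


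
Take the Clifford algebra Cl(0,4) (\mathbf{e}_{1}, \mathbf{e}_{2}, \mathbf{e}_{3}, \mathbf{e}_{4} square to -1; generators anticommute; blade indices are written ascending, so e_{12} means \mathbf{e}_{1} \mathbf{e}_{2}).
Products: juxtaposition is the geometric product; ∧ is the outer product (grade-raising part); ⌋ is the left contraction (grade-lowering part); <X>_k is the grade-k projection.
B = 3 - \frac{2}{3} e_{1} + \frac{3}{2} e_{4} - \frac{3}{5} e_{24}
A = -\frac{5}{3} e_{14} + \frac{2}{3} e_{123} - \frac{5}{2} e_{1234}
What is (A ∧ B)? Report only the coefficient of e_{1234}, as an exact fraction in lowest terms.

step 1: -5 e_{14} + 2 e_{123} - \frac{13}{2} e_{1234}
Answer: -\frac{13}{2}


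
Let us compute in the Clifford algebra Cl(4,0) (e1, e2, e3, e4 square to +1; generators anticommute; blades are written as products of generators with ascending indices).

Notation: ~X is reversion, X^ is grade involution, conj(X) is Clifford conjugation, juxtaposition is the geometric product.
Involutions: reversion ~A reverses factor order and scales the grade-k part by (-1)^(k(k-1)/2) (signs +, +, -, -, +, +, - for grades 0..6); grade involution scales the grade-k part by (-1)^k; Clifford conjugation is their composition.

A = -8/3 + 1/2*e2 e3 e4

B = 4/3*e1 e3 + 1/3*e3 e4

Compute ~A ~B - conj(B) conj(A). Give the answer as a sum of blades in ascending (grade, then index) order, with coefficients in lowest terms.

first term: -1/6*e2 + 32/9*e1 e3 + 8/9*e3 e4 + 2/3*e1 e2 e4
second term: 1/6*e2 + 32/9*e1 e3 + 8/9*e3 e4 + 2/3*e1 e2 e4
Answer: -1/3*e2


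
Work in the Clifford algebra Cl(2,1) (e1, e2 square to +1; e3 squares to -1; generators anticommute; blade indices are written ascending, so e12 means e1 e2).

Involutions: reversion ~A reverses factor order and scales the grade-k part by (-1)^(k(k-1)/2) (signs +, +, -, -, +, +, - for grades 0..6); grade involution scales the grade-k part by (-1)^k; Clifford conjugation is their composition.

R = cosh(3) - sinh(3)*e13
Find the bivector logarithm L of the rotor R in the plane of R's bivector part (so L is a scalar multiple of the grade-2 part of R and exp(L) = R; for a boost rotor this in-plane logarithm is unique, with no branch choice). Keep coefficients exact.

The scalar part of R is cosh(3), which fixes the rapidity magnitude through cosh (cosh is even, so it cannot fix the sign — the bivector part carries that); dividing the bivector part by sinh of the rapidity gives the plane, and L = rapidity * plane, where the joint sign ambiguity of (rapidity, plane) cancels in the product.
Concretely: cosh(rapidity) = cosh(3) gives rapidity = ±3, and since rapidity/sinh(rapidity) is even the sign is immaterial: L = (rapidity/sinh(rapidity)) * <R>_2 = (3/sinh(3)) * <R>_2.
Answer: -3*e13


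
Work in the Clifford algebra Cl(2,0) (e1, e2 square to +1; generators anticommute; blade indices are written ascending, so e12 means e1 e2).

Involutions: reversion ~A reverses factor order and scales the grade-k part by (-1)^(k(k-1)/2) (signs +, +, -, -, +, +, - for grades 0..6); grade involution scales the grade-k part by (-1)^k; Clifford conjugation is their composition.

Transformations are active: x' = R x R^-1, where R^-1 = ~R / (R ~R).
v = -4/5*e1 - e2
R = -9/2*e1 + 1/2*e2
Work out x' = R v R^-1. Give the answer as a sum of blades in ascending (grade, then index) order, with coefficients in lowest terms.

~R = -9/2*e1 + 1/2*e2, and R ~R = 41/2, so R^-1 = ~R / (41/2).
R v = 31/10 + 49/10*e12
Answer: -23/41*e1 + 236/205*e2


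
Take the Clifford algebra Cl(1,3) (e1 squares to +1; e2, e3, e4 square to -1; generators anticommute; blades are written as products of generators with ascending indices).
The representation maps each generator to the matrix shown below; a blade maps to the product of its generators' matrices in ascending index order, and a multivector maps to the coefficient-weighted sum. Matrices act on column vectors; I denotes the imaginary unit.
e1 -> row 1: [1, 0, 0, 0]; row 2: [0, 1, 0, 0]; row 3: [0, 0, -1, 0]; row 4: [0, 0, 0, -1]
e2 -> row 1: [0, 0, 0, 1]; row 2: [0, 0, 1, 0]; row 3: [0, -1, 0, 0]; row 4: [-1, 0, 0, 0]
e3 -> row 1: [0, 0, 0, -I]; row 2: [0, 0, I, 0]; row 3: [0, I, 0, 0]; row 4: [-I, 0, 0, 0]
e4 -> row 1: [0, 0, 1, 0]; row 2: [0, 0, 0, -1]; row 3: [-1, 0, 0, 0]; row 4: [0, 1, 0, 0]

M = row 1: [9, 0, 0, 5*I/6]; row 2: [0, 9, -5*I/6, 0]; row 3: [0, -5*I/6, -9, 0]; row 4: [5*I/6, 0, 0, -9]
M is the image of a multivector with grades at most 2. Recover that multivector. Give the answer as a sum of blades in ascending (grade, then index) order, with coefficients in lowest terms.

Method: the blade images are trace-orthogonal — tr(rho(e_A) rho(e_B)^-1) = 4 if A = B and 0 otherwise — and rho(e_A)^-1 = (e_A)^2 * rho(e_A) with (e_A)^2 = +1 or -1, so the coefficient of e_A in the preimage is (e_A)^2 * tr(M rho(e_A))/4.
Nonzero projections over blades of grade <= 2: e1: (e1)^2 = +1, tr(M rho(e1)) = 36, coefficient 9; e3: (e3)^2 = -1, tr(M rho(e3)) = 10/3, coefficient -5/6. Every other blade of grade <= 2 projects to 0.
Answer: 9*e1 - 5/6*e3


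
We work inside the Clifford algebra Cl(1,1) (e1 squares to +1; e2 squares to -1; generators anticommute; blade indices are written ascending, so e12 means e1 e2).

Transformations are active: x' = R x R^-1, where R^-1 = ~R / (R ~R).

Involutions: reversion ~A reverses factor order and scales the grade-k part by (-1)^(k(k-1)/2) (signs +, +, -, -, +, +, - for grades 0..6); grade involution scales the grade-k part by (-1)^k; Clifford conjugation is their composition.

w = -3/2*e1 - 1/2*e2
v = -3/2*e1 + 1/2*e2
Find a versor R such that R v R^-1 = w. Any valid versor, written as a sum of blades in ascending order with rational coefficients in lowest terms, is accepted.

Key observation: q(v) = q(w) = 2 (sandwiches preserve the norm), so R = v + w = -3*e1 works whenever it is invertible — the component of v along it is kept and (v - w)/2 reverses, sending v to w.
Answer: -3*e1


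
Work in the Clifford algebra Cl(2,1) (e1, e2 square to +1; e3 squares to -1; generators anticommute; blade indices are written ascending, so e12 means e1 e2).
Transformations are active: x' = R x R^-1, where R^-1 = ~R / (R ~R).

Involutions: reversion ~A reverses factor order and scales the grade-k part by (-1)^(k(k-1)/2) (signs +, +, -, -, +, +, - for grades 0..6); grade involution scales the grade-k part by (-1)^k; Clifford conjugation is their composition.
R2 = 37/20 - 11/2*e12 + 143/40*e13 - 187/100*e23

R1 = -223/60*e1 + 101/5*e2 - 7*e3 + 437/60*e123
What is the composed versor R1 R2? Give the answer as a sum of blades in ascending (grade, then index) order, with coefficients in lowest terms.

Distribute over the terms of R1 (each basis-blade product reordered to ascending indices, repeated generators contracted through their squares):
(-223/60*e1) R2 = -8251/1200*e1 + 2453/120*e2 - 31889/2400*e3 + 41701/6000*e123
(101/5*e2) R2 = 1111/10*e1 + 3737/100*e2 - 18887/500*e3 - 14443/200*e123
(-7*e3) R2 = -1001/40*e1 + 1309/100*e2 - 259/20*e3 + 77/2*e123
(437/60*e123) R2 = -81719/6000*e1 - 62491/2400*e2 + 4807/120*e3 + 16169/1200*e123
Summing the partial products and collecting blades:
Answer: 98369/1500*e1 + 35891/800*e2 - 95811/4000*e3 - 4984/375*e123


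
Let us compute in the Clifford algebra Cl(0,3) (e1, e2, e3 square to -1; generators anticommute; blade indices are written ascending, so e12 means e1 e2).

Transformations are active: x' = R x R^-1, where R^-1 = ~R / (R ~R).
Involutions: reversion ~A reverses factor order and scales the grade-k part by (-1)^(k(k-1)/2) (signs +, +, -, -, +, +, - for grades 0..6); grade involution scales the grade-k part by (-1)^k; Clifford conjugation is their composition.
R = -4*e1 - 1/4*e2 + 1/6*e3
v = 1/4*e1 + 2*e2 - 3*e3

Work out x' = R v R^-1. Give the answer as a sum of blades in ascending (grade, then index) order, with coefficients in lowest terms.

~R = -4*e1 - 1/4*e2 + 1/6*e3, and R ~R = -2317/144, so R^-1 = ~R / (-2317/144).
R v = 2 - 127/16*e12 + 287/24*e13 + 5/12*e23
Answer: 6899/9268*e1 - 4490/2317*e2 + 6855/2317*e3


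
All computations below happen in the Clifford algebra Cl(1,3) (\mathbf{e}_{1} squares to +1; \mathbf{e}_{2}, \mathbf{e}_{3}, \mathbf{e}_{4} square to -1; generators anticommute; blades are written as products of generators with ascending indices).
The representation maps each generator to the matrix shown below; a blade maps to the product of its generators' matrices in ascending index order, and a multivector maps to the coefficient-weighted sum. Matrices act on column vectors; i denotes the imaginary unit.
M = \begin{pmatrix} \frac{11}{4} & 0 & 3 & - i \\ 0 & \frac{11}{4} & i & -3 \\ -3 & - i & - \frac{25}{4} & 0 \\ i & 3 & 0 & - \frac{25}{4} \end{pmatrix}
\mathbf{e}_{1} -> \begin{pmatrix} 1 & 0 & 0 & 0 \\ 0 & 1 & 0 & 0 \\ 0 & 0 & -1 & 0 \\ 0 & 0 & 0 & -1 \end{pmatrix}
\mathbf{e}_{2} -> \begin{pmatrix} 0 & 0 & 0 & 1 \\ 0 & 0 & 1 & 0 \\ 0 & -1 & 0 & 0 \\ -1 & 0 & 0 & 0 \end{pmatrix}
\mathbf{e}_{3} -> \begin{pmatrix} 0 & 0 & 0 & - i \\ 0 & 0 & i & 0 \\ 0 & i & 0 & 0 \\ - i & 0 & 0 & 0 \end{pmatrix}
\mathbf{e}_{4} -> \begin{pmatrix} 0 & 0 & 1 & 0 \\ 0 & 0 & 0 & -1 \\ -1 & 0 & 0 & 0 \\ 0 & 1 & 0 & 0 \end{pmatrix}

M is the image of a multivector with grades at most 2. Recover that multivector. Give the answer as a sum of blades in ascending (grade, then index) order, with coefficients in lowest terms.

Method: the blade images are trace-orthogonal — tr(rho(e_A) rho(e_B)^-1) = 4 if A = B and 0 otherwise — and rho(e_A)^-1 = (e_A)^2 * rho(e_A) with (e_A)^2 = +1 or -1, so the coefficient of e_A in the preimage is (e_A)^2 * tr(M rho(e_A))/4.
Nonzero projections over blades of grade <= 2: 1: (1)^2 = +1, tr(M 1) = -7, coefficient -\frac{7}{4}; e_{1}: (e_{1})^2 = +1, tr(M rho(e_{1})) = 18, coefficient \frac{9}{2}; e_{4}: (e_{4})^2 = -1, tr(M rho(e_{4})) = -12, coefficient 3; e_{1} e_{3}: (e_{1} e_{3})^2 = +1, tr(M rho(e_{1} e_{3})) = 4, coefficient 1. Every other blade of grade <= 2 projects to 0.
Answer: -\frac{7}{4} + \frac{9}{2} e_{1} + 3 e_{4} + e_{1} e_{3}


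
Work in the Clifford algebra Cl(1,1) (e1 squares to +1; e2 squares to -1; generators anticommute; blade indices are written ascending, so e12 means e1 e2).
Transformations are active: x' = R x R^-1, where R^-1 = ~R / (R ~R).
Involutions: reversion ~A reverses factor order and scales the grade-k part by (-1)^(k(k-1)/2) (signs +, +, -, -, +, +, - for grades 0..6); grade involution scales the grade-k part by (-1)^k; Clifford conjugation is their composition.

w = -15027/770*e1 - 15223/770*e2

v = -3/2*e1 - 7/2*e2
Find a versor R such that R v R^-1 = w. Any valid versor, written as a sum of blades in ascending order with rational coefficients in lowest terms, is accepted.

Since q(v) = q(w) = -10, the sum R = v + w = -8091/385*e1 - 8959/385*e2 does the job whenever invertible.
Answer: -8091/385*e1 - 8959/385*e2


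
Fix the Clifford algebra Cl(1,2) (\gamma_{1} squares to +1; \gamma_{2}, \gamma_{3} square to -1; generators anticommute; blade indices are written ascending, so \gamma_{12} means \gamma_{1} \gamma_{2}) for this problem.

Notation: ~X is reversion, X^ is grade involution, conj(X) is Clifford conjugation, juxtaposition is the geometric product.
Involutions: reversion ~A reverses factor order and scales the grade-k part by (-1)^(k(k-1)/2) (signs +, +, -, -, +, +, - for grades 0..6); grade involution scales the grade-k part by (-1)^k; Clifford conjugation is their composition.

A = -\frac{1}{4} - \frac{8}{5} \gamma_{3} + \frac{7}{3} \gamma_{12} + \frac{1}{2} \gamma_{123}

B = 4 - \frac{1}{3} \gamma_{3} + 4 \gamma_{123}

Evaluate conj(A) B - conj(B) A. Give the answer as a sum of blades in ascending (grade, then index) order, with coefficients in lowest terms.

first term: -\frac{37}{15} - \frac{57}{20} \gamma_{3} - \frac{467}{30} \gamma_{12} + \frac{16}{9} \gamma_{123}
second term: -\frac{37}{15} + \frac{57}{20} \gamma_{3} + \frac{467}{30} \gamma_{12} + \frac{16}{9} \gamma_{123}
Answer: -\frac{57}{10} \gamma_{3} - \frac{467}{15} \gamma_{12}


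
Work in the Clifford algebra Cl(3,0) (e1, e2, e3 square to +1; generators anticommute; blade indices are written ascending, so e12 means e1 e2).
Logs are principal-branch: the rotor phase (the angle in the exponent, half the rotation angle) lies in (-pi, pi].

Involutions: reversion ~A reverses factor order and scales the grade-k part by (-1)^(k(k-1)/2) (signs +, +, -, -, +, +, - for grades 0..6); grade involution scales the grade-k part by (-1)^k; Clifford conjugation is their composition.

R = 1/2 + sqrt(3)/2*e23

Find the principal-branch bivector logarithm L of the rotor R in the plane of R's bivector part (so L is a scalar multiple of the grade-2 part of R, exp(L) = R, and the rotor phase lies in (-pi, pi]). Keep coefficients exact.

The scalar part of R is 1/2, which fixes the principal-branch rotor phase; the unit plane is then the bivector part divided by the sine of that phase, and L is that plane scaled by the phase.
Concretely: cos(phase) = 1/2 gives phase = ±pi/3, and since phase/sin(phase) is even the sign is immaterial: L = (phase/sin(phase)) * <R>_2 = (2*sqrt(3)*pi/9) * <R>_2.
Answer: pi/3*e23


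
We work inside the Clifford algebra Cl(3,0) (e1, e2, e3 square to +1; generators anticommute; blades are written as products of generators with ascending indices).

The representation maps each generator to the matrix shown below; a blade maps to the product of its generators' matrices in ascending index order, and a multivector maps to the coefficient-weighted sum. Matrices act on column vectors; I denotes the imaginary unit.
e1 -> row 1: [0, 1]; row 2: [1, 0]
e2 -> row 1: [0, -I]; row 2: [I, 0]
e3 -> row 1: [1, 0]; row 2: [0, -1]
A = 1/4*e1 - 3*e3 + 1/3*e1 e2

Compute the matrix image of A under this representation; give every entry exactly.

Bivector images (products of the table entries): rho(e1 e2) = rho(e1)rho(e2) = row 1: [I, 0]; row 2: [0, -I].
M = (1/4)*rho(e1) + (-3)*rho(e3) + (1/3)*rho(e1 e2), summed entrywise:
Answer: row 1: [-3 + I/3, 1/4]; row 2: [1/4, 3 - I/3]


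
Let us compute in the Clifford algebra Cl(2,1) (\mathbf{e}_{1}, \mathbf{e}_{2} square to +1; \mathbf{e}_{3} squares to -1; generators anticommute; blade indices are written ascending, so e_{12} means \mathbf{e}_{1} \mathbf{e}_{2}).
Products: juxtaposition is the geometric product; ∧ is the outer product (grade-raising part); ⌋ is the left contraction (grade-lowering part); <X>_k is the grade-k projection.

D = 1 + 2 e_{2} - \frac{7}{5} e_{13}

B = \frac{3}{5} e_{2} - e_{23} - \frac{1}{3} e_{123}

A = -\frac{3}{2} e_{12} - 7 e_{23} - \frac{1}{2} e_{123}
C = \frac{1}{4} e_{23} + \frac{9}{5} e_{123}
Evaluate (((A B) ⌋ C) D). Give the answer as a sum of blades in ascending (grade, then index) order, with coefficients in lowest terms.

step 1: \frac{43}{6} + \frac{29}{15} e_{1} + \frac{37}{10} e_{3} + \frac{9}{5} e_{13}
step 2: -\frac{463}{200} e_{2} - \frac{333}{50} e_{12} + \frac{3163}{600} e_{23} + \frac{129}{10} e_{123}
step 3: -\frac{463}{100} - \frac{333}{25} e_{1} + \frac{3149}{200} e_{2} - \frac{3163}{300} e_{3} + \frac{2161}{3000} e_{12} - \frac{129}{5} e_{13} - \frac{12157}{3000} e_{23} + \frac{9659}{1000} e_{123}
Answer: -\frac{463}{100} - \frac{333}{25} e_{1} + \frac{3149}{200} e_{2} - \frac{3163}{300} e_{3} + \frac{2161}{3000} e_{12} - \frac{129}{5} e_{13} - \frac{12157}{3000} e_{23} + \frac{9659}{1000} e_{123}


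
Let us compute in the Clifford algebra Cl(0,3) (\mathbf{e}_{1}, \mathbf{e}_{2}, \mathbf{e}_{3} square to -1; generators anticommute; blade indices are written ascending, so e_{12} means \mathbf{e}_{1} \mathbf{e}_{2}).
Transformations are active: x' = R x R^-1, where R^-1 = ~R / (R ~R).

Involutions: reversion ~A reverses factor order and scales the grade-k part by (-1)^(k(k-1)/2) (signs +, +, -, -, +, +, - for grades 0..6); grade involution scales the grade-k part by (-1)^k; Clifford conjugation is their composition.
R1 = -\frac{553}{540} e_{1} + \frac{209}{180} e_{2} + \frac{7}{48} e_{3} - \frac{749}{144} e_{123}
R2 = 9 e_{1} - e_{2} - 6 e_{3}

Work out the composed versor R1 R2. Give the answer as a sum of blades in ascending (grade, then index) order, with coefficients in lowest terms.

Distribute over the terms of R2 (each basis-blade product reordered to ascending indices, repeated generators contracted through their squares):
R1 (9 e_{1}) = \frac{553}{60} - \frac{209}{20} e_{12} - \frac{21}{16} e_{13} + \frac{749}{16} e_{23}
R1 (-e_{2}) = \frac{209}{180} + \frac{553}{540} e_{12} + \frac{749}{144} e_{13} + \frac{7}{48} e_{23}
R1 (-6 e_{3}) = \frac{7}{8} - \frac{749}{24} e_{12} + \frac{553}{90} e_{13} - \frac{209}{30} e_{23}
Summing the partial products and collecting blades:
Answer: \frac{4051}{360} - \frac{8777}{216} e_{12} + \frac{301}{30} e_{13} + \frac{4799}{120} e_{23}


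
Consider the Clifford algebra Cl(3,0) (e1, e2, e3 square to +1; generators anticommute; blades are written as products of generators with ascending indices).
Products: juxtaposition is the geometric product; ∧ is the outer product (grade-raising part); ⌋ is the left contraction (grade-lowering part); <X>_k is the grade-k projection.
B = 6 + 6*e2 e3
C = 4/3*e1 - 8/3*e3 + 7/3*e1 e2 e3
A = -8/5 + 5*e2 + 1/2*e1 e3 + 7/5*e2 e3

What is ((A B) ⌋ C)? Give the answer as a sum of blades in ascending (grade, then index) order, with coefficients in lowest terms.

step 1: -18 + 30*e2 + 30*e3 - 3*e1 e2 + 3*e1 e3 - 6/5*e2 e3
step 2: -80 - 106/5*e1 + 7*e2 + 55*e3 + 70*e1 e2 - 70*e1 e3 - 42*e1 e2 e3
Answer: -80 - 106/5*e1 + 7*e2 + 55*e3 + 70*e1 e2 - 70*e1 e3 - 42*e1 e2 e3


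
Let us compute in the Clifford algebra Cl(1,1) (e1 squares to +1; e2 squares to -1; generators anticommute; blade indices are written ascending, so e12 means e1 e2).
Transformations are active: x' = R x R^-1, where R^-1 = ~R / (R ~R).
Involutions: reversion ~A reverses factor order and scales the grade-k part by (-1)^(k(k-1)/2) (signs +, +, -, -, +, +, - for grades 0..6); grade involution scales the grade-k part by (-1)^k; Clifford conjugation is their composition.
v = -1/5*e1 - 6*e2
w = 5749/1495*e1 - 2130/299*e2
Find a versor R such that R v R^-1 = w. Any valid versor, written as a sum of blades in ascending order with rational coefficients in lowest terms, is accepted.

R = v + w = 1090/299*e1 - 3924/299*e2 works: the equal norms (-899/25) guarantee its sandwich swaps v into w.
Answer: 1090/299*e1 - 3924/299*e2


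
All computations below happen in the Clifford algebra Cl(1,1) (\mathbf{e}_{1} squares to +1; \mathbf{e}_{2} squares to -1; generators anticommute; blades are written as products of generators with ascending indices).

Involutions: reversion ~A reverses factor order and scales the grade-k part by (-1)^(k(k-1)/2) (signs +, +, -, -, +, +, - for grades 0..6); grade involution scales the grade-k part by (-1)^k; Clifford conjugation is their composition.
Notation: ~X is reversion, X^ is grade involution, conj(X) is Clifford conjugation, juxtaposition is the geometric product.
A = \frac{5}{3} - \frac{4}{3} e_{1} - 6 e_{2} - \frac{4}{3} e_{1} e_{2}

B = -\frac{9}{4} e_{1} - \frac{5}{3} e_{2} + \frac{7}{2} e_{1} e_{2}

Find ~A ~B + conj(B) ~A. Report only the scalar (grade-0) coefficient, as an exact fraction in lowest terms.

first term: -\frac{35}{3} + \frac{701}{36} e_{1} + \frac{44}{9} e_{2} - \frac{154}{9} e_{1} e_{2}
second term: \frac{7}{3} - \frac{541}{36} e_{1} + \frac{10}{9} e_{2} - \frac{154}{9} e_{1} e_{2}
Answer: -\frac{28}{3}


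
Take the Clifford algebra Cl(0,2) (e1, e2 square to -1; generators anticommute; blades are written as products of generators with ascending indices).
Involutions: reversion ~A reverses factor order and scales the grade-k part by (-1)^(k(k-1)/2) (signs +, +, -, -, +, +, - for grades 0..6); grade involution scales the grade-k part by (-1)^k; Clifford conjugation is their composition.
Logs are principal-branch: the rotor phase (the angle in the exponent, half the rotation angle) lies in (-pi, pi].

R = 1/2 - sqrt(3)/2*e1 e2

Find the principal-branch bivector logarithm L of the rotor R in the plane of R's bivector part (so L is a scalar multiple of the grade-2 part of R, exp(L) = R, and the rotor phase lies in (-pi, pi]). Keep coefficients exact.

The scalar part of R is 1/2, which fixes the principal-branch rotor phase; the unit plane is then the bivector part divided by the sine of that phase, and L is that plane scaled by the phase.
Concretely: cos(phase) = 1/2 gives phase = ±pi/3, and since phase/sin(phase) is even the sign is immaterial: L = (phase/sin(phase)) * <R>_2 = (2*sqrt(3)*pi/9) * <R>_2.
Answer: -pi/3*e1 e2


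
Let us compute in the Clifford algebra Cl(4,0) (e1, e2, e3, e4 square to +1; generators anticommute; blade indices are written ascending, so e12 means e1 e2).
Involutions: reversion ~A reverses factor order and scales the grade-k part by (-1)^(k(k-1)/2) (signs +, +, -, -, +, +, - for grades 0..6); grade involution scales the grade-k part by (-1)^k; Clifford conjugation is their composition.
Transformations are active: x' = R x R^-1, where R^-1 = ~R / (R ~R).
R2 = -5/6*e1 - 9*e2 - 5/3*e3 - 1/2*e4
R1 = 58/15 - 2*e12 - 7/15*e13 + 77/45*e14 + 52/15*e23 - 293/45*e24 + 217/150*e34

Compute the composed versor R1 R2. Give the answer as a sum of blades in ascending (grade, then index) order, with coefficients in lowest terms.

Distribute over the terms of R2 (each basis-blade product reordered to ascending indices, repeated generators contracted through their squares):
R1 (-5/6*e1) = -29/9*e1 - 5/3*e2 - 7/18*e3 + 77/54*e4 - 26/9*e123 + 293/54*e124 - 217/180*e134
R1 (-9*e2) = 18*e1 - 174/5*e2 + 156/5*e3 - 293/5*e4 - 21/5*e123 + 77/5*e124 - 651/50*e234
R1 (-5/3*e3) = 7/9*e1 - 52/9*e2 - 58/9*e3 + 217/90*e4 + 10/3*e123 + 77/27*e134 - 293/27*e234
R1 (-1/2*e4) = -77/90*e1 + 293/90*e2 - 217/300*e3 - 29/15*e4 + e124 + 7/30*e134 - 26/15*e234
Summing the partial products and collecting blades:
Answer: 147/10*e1 - 3509/90*e2 + 7093/300*e3 - 7654/135*e4 - 169/45*e123 + 5893/270*e124 + 203/108*e134 - 34567/1350*e234


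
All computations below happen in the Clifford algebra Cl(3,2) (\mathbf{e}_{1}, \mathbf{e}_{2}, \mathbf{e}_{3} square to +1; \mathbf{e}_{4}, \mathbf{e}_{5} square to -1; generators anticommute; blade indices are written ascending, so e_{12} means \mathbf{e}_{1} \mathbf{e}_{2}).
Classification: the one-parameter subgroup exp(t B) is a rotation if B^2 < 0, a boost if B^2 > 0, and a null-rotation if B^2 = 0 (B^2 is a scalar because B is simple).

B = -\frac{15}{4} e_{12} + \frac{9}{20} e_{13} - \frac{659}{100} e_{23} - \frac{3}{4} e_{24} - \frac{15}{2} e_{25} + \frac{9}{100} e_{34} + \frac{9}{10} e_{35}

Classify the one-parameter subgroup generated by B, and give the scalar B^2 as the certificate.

B^2 term by term: the squares give (-\frac{15}{4})^2*(e_{12})^2 + (\frac{9}{20})^2*(e_{13})^2 + (-\frac{659}{100})^2*(e_{23})^2 + (-\frac{3}{4})^2*(e_{24})^2 + (-\frac{15}{2})^2*(e_{25})^2 + (\frac{9}{100})^2*(e_{34})^2 + (\frac{9}{10})^2*(e_{35})^2 = \frac{225}{16}*(-1) + \frac{81}{400}*(-1) + \frac{434281}{10000}*(-1) + \frac{9}{16}*(+1) + \frac{225}{4}*(+1) + \frac{81}{10000}*(+1) + \frac{81}{100}*(+1) = -\frac{1}{16} (each basis 2-blade squares to minus the product of its generators' squares); cross terms between blades sharing an index anticommute and cancel; the commuting (index-disjoint) pairs give grade-4 terms 2*c*c'*(blade product), which cancel blade by blade — e_{1234}: -\frac{27}{40} + \frac{27}{40} = 0; e_{1235}: -\frac{27}{4} + \frac{27}{4} = 0; e_{2345}: \frac{27}{20} - \frac{27}{20} = 0 — confirming B is simple. So B^2 = -\frac{1}{16}.
Answer: rotation, certificate B^2 = -\frac{1}{16}. The class reads off the invariant scalar -\frac{1}{16} directly.


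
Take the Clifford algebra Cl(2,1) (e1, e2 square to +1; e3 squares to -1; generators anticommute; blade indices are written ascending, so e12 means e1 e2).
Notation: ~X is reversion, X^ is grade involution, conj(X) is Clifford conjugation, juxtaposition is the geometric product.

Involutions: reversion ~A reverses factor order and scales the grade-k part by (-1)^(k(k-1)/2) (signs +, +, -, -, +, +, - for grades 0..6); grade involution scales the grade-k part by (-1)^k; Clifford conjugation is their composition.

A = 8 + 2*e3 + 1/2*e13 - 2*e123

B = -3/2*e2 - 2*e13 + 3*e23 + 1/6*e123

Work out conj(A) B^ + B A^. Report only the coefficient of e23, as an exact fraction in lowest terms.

first term: 4/3 - 2*e1 + 23/12*e2 - 11/6*e12 - 13*e13 + 27*e23 - 7/12*e123
second term: -2/3 + 2*e1 - 25/12*e2 - 7/6*e12 - 13*e13 + 27*e23 + 25/12*e123
Answer: 54


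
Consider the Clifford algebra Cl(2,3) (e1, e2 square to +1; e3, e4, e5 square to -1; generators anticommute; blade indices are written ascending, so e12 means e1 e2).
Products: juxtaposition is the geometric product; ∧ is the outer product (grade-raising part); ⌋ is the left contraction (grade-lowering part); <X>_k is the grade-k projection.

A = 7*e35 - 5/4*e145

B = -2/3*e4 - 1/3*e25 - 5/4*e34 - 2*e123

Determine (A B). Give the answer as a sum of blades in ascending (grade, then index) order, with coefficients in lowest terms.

step 1: 5/6*e15 + 7/3*e23 + 35/4*e45 - 5/12*e124 - 14*e125 + 25/16*e135 + 14/3*e345 + 5/2*e2345
Answer: 5/6*e15 + 7/3*e23 + 35/4*e45 - 5/12*e124 - 14*e125 + 25/16*e135 + 14/3*e345 + 5/2*e2345


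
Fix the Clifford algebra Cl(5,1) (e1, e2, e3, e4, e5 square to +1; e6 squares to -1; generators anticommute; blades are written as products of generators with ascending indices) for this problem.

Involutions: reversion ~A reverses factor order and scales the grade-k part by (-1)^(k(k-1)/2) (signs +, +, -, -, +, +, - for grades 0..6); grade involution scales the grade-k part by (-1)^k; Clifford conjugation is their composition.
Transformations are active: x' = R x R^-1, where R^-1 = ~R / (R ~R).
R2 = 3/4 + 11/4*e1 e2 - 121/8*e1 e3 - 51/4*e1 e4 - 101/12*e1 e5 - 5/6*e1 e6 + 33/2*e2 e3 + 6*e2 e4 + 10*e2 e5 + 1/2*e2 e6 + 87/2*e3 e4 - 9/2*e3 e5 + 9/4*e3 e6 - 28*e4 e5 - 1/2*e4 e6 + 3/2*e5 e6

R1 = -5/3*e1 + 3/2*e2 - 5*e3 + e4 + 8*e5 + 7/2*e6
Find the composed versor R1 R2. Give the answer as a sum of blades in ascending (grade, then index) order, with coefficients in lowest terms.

Distribute over the terms of R1 (each basis-blade product reordered to ascending indices, repeated generators contracted through their squares):
(-5/3*e1) R2 = -5/4*e1 - 55/12*e2 + 605/24*e3 + 85/4*e4 + 505/36*e5 + 25/18*e6 - 55/2*e1 e2 e3 - 10*e1 e2 e4 - 50/3*e1 e2 e5 - 5/6*e1 e2 e6 - 145/2*e1 e3 e4 + 15/2*e1 e3 e5 - 15/4*e1 e3 e6 + 140/3*e1 e4 e5 + 5/6*e1 e4 e6 - 5/2*e1 e5 e6
(3/2*e2) R2 = -33/8*e1 + 9/8*e2 + 99/4*e3 + 9*e4 + 15*e5 + 3/4*e6 + 363/16*e1 e2 e3 + 153/8*e1 e2 e4 + 101/8*e1 e2 e5 + 5/4*e1 e2 e6 + 261/4*e2 e3 e4 - 27/4*e2 e3 e5 + 27/8*e2 e3 e6 - 42*e2 e4 e5 - 3/4*e2 e4 e6 + 9/4*e2 e5 e6
(-5*e3) R2 = -605/8*e1 + 165/2*e2 - 15/4*e3 - 435/2*e4 + 45/2*e5 - 45/4*e6 - 55/4*e1 e2 e3 - 255/4*e1 e3 e4 - 505/12*e1 e3 e5 - 25/6*e1 e3 e6 + 30*e2 e3 e4 + 50*e2 e3 e5 + 5/2*e2 e3 e6 + 140*e3 e4 e5 + 5/2*e3 e4 e6 - 15/2*e3 e5 e6
(e4) R2 = 51/4*e1 - 6*e2 - 87/2*e3 + 3/4*e4 - 28*e5 - 1/2*e6 + 11/4*e1 e2 e4 - 121/8*e1 e3 e4 + 101/12*e1 e4 e5 + 5/6*e1 e4 e6 + 33/2*e2 e3 e4 - 10*e2 e4 e5 - 1/2*e2 e4 e6 + 9/2*e3 e4 e5 - 9/4*e3 e4 e6 + 3/2*e4 e5 e6
(8*e5) R2 = 202/3*e1 - 80*e2 + 36*e3 + 224*e4 + 6*e5 + 12*e6 + 22*e1 e2 e5 - 121*e1 e3 e5 - 102*e1 e4 e5 + 20/3*e1 e5 e6 + 132*e2 e3 e5 + 48*e2 e4 e5 - 4*e2 e5 e6 + 348*e3 e4 e5 - 18*e3 e5 e6 + 4*e4 e5 e6
(7/2*e6) R2 = -35/12*e1 + 7/4*e2 + 63/8*e3 - 7/4*e4 + 21/4*e5 + 21/8*e6 + 77/8*e1 e2 e6 - 847/16*e1 e3 e6 - 357/8*e1 e4 e6 - 707/24*e1 e5 e6 + 231/4*e2 e3 e6 + 21*e2 e4 e6 + 35*e2 e5 e6 + 609/4*e3 e4 e6 - 63/4*e3 e5 e6 - 98*e4 e5 e6
Summing the partial products and collecting blades:
Answer: -23/6*e1 - 125/24*e2 + 559/12*e3 + 143/4*e4 + 313/9*e5 + 361/72*e6 - 297/16*e1 e2 e3 + 95/8*e1 e2 e4 + 431/24*e1 e2 e5 + 241/24*e1 e2 e6 - 1211/8*e1 e3 e4 - 1867/12*e1 e3 e5 - 2921/48*e1 e3 e6 - 563/12*e1 e4 e5 - 1031/24*e1 e4 e6 - 607/24*e1 e5 e6 + 447/4*e2 e3 e4 + 701/4*e2 e3 e5 + 509/8*e2 e3 e6 - 4*e2 e4 e5 + 79/4*e2 e4 e6 + 133/4*e2 e5 e6 + 985/2*e3 e4 e5 + 305/2*e3 e4 e6 - 165/4*e3 e5 e6 - 185/2*e4 e5 e6
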